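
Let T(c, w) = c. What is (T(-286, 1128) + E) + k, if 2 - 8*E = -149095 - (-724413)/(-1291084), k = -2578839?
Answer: -26446438696439/10328672 ≈ -2.5605e+6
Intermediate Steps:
E = 192497475561/10328672 (E = ¼ - (-149095 - (-724413)/(-1291084))/8 = ¼ - (-149095 - (-724413)*(-1)/1291084)/8 = ¼ - (-149095 - 1*724413/1291084)/8 = ¼ - (-149095 - 724413/1291084)/8 = ¼ - ⅛*(-192494893393/1291084) = ¼ + 192494893393/10328672 = 192497475561/10328672 ≈ 18637.)
(T(-286, 1128) + E) + k = (-286 + 192497475561/10328672) - 2578839 = 189543475369/10328672 - 2578839 = -26446438696439/10328672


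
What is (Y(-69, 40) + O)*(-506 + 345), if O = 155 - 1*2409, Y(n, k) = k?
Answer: 356454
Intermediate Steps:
O = -2254 (O = 155 - 2409 = -2254)
(Y(-69, 40) + O)*(-506 + 345) = (40 - 2254)*(-506 + 345) = -2214*(-161) = 356454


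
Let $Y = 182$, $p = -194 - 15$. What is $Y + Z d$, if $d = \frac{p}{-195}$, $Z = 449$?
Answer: $\frac{129331}{195} \approx 663.24$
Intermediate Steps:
$p = -209$
$d = \frac{209}{195}$ ($d = - \frac{209}{-195} = \left(-209\right) \left(- \frac{1}{195}\right) = \frac{209}{195} \approx 1.0718$)
$Y + Z d = 182 + 449 \cdot \frac{209}{195} = 182 + \frac{93841}{195} = \frac{129331}{195}$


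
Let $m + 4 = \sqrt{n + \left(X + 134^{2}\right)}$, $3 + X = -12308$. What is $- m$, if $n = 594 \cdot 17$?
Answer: $4 - \sqrt{15743} \approx -121.47$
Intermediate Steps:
$X = -12311$ ($X = -3 - 12308 = -12311$)
$n = 10098$
$m = -4 + \sqrt{15743}$ ($m = -4 + \sqrt{10098 - \left(12311 - 134^{2}\right)} = -4 + \sqrt{10098 + \left(-12311 + 17956\right)} = -4 + \sqrt{10098 + 5645} = -4 + \sqrt{15743} \approx 121.47$)
$- m = - (-4 + \sqrt{15743}) = 4 - \sqrt{15743}$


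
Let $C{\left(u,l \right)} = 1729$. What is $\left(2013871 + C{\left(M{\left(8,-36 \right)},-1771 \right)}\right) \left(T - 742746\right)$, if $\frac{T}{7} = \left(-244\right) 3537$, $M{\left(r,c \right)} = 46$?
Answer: $-13673713495200$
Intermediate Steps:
$T = -6041196$ ($T = 7 \left(\left(-244\right) 3537\right) = 7 \left(-863028\right) = -6041196$)
$\left(2013871 + C{\left(M{\left(8,-36 \right)},-1771 \right)}\right) \left(T - 742746\right) = \left(2013871 + 1729\right) \left(-6041196 - 742746\right) = 2015600 \left(-6783942\right) = -13673713495200$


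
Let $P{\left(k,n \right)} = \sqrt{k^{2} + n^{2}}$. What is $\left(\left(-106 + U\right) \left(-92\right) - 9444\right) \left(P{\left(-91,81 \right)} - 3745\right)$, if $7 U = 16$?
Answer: $-365940 + \frac{684 \sqrt{14842}}{7} \approx -3.5404 \cdot 10^{5}$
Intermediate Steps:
$U = \frac{16}{7}$ ($U = \frac{1}{7} \cdot 16 = \frac{16}{7} \approx 2.2857$)
$\left(\left(-106 + U\right) \left(-92\right) - 9444\right) \left(P{\left(-91,81 \right)} - 3745\right) = \left(\left(-106 + \frac{16}{7}\right) \left(-92\right) - 9444\right) \left(\sqrt{\left(-91\right)^{2} + 81^{2}} - 3745\right) = \left(\left(- \frac{726}{7}\right) \left(-92\right) - 9444\right) \left(\sqrt{8281 + 6561} - 3745\right) = \left(\frac{66792}{7} - 9444\right) \left(\sqrt{14842} - 3745\right) = \frac{684 \left(-3745 + \sqrt{14842}\right)}{7} = -365940 + \frac{684 \sqrt{14842}}{7}$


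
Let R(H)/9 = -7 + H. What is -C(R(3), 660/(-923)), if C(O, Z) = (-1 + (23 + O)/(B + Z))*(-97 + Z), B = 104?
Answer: -9680290221/87991436 ≈ -110.01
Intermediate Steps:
R(H) = -63 + 9*H (R(H) = 9*(-7 + H) = -63 + 9*H)
C(O, Z) = (-1 + (23 + O)/(104 + Z))*(-97 + Z)
-C(R(3), 660/(-923)) = -(7857 - (660/(-923))² - 97*(-63 + 9*3) + 16*(660/(-923)) + (-63 + 9*3)*(660/(-923)))/(104 + 660/(-923)) = -(7857 - (660*(-1/923))² - 97*(-63 + 27) + 16*(660*(-1/923)) + (-63 + 27)*(660*(-1/923)))/(104 + 660*(-1/923)) = -(7857 - (-660/923)² - 97*(-36) + 16*(-660/923) - 36*(-660/923))/(104 - 660/923) = -(7857 - 1*435600/851929 + 3492 - 10560/923 + 23760/923)/95332/923 = -923*(7857 - 435600/851929 + 3492 - 10560/923 + 23760/923)/95332 = -923*9680290221/(95332*851929) = -1*9680290221/87991436 = -9680290221/87991436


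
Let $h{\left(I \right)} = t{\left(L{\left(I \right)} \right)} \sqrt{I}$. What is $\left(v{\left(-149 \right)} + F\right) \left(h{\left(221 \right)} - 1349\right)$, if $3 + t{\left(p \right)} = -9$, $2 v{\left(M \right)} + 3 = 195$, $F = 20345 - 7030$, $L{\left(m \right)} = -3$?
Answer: $-18091439 - 160932 \sqrt{221} \approx -2.0484 \cdot 10^{7}$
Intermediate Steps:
$F = 13315$
$v{\left(M \right)} = 96$ ($v{\left(M \right)} = - \frac{3}{2} + \frac{1}{2} \cdot 195 = - \frac{3}{2} + \frac{195}{2} = 96$)
$t{\left(p \right)} = -12$ ($t{\left(p \right)} = -3 - 9 = -12$)
$h{\left(I \right)} = - 12 \sqrt{I}$
$\left(v{\left(-149 \right)} + F\right) \left(h{\left(221 \right)} - 1349\right) = \left(96 + 13315\right) \left(- 12 \sqrt{221} - 1349\right) = 13411 \left(-1349 - 12 \sqrt{221}\right) = -18091439 - 160932 \sqrt{221}$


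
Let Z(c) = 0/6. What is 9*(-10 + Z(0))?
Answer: -90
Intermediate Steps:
Z(c) = 0 (Z(c) = 0*(1/6) = 0)
9*(-10 + Z(0)) = 9*(-10 + 0) = 9*(-10) = -90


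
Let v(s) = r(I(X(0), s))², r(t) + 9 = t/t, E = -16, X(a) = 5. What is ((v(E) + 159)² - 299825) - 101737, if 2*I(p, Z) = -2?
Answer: -351833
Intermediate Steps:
I(p, Z) = -1 (I(p, Z) = (½)*(-2) = -1)
r(t) = -8 (r(t) = -9 + t/t = -9 + 1 = -8)
v(s) = 64 (v(s) = (-8)² = 64)
((v(E) + 159)² - 299825) - 101737 = ((64 + 159)² - 299825) - 101737 = (223² - 299825) - 101737 = (49729 - 299825) - 101737 = -250096 - 101737 = -351833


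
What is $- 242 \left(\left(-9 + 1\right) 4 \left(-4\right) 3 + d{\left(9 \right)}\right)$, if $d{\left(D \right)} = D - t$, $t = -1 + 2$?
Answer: $-94864$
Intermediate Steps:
$t = 1$
$d{\left(D \right)} = -1 + D$ ($d{\left(D \right)} = D - 1 = -1 + D$)
$- 242 \left(\left(-9 + 1\right) 4 \left(-4\right) 3 + d{\left(9 \right)}\right) = - 242 \left(\left(-9 + 1\right) 4 \left(-4\right) 3 + \left(-1 + 9\right)\right) = - 242 \left(- 8 \left(\left(-16\right) 3\right) + 8\right) = - 242 \left(\left(-8\right) \left(-48\right) + 8\right) = - 242 \left(384 + 8\right) = \left(-242\right) 392 = -94864$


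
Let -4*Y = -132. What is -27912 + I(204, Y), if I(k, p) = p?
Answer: -27879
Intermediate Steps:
Y = 33 (Y = -1/4*(-132) = 33)
-27912 + I(204, Y) = -27912 + 33 = -27879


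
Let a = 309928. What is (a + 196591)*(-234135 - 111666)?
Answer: -175154776719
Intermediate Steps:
(a + 196591)*(-234135 - 111666) = (309928 + 196591)*(-234135 - 111666) = 506519*(-345801) = -175154776719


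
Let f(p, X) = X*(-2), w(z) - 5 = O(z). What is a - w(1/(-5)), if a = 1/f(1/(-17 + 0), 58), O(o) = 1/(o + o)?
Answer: -291/116 ≈ -2.5086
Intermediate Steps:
O(o) = 1/(2*o)
w(z) = 5 + 1/(2*z)
f(p, X) = -2*X
a = -1/116 (a = 1/(-2*58) = 1/(-116) = -1/116 ≈ -0.0086207)
a - w(1/(-5)) = -1/116 - (5 + 1/(2*(1/(-5)))) = -1/116 - (5 + 1/(2*(-⅕))) = -1/116 - (5 + (½)*(-5)) = -1/116 - (5 - 5/2) = -1/116 - 1*5/2 = -1/116 - 5/2 = -291/116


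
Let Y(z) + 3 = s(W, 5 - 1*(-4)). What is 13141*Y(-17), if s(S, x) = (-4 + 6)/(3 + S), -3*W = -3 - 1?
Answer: -433653/13 ≈ -33358.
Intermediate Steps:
W = 4/3 (W = -(-3 - 1)/3 = -⅓*(-4) = 4/3 ≈ 1.3333)
s(S, x) = 2/(3 + S)
Y(z) = -33/13 (Y(z) = -3 + 2/(3 + 4/3) = -3 + 2/(13/3) = -3 + 2*(3/13) = -3 + 6/13 = -33/13)
13141*Y(-17) = 13141*(-33/13) = -433653/13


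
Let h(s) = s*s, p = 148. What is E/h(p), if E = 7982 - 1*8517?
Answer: -535/21904 ≈ -0.024425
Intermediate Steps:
E = -535 (E = 7982 - 8517 = -535)
h(s) = s**2
E/h(p) = -535/(148**2) = -535/21904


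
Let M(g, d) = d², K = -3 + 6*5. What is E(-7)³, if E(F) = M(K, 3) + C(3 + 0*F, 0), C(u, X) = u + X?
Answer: 1728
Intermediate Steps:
C(u, X) = X + u
K = 27 (K = -3 + 30 = 27)
E(F) = 12 (E(F) = 3² + (0 + (3 + 0*F)) = 9 + (0 + (3 + 0)) = 9 + (0 + 3) = 9 + 3 = 12)
E(-7)³ = 12³ = 1728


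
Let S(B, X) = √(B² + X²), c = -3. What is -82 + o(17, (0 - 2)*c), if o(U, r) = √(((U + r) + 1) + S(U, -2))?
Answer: -82 + √(24 + √293) ≈ -75.588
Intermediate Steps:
o(U, r) = √(1 + U + r + √(4 + U²)) (o(U, r) = √(((U + r) + 1) + √(U² + (-2)²)) = √((1 + U + r) + √(U² + 4)) = √((1 + U + r) + √(4 + U²)) = √(1 + U + r + √(4 + U²)))
-82 + o(17, (0 - 2)*c) = -82 + √(1 + 17 + (0 - 2)*(-3) + √(4 + 17²)) = -82 + √(1 + 17 - 2*(-3) + √(4 + 289)) = -82 + √(1 + 17 + 6 + √293) = -82 + √(24 + √293)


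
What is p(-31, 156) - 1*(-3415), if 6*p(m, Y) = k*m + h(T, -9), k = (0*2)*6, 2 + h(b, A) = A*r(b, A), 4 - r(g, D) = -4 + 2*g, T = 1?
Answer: 10217/3 ≈ 3405.7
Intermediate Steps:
r(g, D) = 8 - 2*g (r(g, D) = 4 - (-4 + 2*g) = 4 + (4 - 2*g) = 8 - 2*g)
h(b, A) = -2 + A*(8 - 2*b)
k = 0 (k = 0*6 = 0)
p(m, Y) = -28/3 (p(m, Y) = (0*m + (-2 - 2*(-9)*(-4 + 1)))/6 = (0 + (-2 - 2*(-9)*(-3)))/6 = (0 + (-2 - 54))/6 = (0 - 56)/6 = (1/6)*(-56) = -28/3)
p(-31, 156) - 1*(-3415) = -28/3 - 1*(-3415) = -28/3 + 3415 = 10217/3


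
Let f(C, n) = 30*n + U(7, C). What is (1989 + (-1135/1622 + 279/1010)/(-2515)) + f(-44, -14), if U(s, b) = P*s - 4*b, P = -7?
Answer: 1746932452653/1030030825 ≈ 1696.0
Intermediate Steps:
U(s, b) = -7*s - 4*b
f(C, n) = -49 - 4*C + 30*n (f(C, n) = 30*n + (-7*7 - 4*C) = 30*n + (-49 - 4*C) = -49 - 4*C + 30*n)
(1989 + (-1135/1622 + 279/1010)/(-2515)) + f(-44, -14) = (1989 + (-1135/1622 + 279/1010)/(-2515)) + (-49 - 4*(-44) + 30*(-14)) = (1989 + (-1135*1/1622 + 279*(1/1010))*(-1/2515)) + (-49 + 176 - 420) = (1989 + (-1135/1622 + 279/1010)*(-1/2515)) - 293 = (1989 - 173453/409555*(-1/2515)) - 293 = (1989 + 173453/1030030825) - 293 = 2048731484378/1030030825 - 293 = 1746932452653/1030030825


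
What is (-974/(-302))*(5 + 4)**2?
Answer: 39447/151 ≈ 261.24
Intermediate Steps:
(-974/(-302))*(5 + 4)**2 = -974*(-1/302)*9**2 = (487/151)*81 = 39447/151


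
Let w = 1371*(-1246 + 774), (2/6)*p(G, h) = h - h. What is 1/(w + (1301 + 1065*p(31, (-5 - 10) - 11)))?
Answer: -1/645811 ≈ -1.5484e-6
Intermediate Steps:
p(G, h) = 0 (p(G, h) = 3*(h - h) = 3*0 = 0)
w = -647112 (w = 1371*(-472) = -647112)
1/(w + (1301 + 1065*p(31, (-5 - 10) - 11))) = 1/(-647112 + (1301 + 1065*0)) = 1/(-647112 + (1301 + 0)) = 1/(-647112 + 1301) = 1/(-645811) = -1/645811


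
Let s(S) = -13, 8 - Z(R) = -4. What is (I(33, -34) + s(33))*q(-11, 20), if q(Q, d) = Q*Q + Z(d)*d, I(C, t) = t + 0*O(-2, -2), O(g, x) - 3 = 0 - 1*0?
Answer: -16967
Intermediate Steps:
O(g, x) = 3 (O(g, x) = 3 + (0 - 1*0) = 3 + (0 + 0) = 3 + 0 = 3)
Z(R) = 12 (Z(R) = 8 - 1*(-4) = 8 + 4 = 12)
I(C, t) = t (I(C, t) = t + 0*3 = t + 0 = t)
q(Q, d) = Q**2 + 12*d (q(Q, d) = Q*Q + 12*d = Q**2 + 12*d)
(I(33, -34) + s(33))*q(-11, 20) = (-34 - 13)*((-11)**2 + 12*20) = -47*(121 + 240) = -47*361 = -16967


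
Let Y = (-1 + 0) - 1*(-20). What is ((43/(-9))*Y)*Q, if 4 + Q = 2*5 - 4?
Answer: -1634/9 ≈ -181.56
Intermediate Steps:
Y = 19 (Y = -1 + 20 = 19)
Q = 2 (Q = -4 + (2*5 - 4) = -4 + (10 - 4) = -4 + 6 = 2)
((43/(-9))*Y)*Q = ((43/(-9))*19)*2 = ((43*(-⅑))*19)*2 = -43/9*19*2 = -817/9*2 = -1634/9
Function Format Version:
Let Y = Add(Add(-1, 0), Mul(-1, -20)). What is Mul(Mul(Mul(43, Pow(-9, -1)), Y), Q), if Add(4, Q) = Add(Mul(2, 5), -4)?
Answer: Rational(-1634, 9) ≈ -181.56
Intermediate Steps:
Y = 19 (Y = Add(-1, 20) = 19)
Q = 2 (Q = Add(-4, Add(Mul(2, 5), -4)) = Add(-4, Add(10, -4)) = Add(-4, 6) = 2)
Mul(Mul(Mul(43, Pow(-9, -1)), Y), Q) = Mul(Mul(Mul(43, Pow(-9, -1)), 19), 2) = Mul(Mul(Mul(43, Rational(-1, 9)), 19), 2) = Mul(Mul(Rational(-43, 9), 19), 2) = Mul(Rational(-817, 9), 2) = Rational(-1634, 9)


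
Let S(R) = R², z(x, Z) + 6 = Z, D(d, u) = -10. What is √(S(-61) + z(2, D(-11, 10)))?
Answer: √3705 ≈ 60.869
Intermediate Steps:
z(x, Z) = -6 + Z
√(S(-61) + z(2, D(-11, 10))) = √((-61)² + (-6 - 10)) = √(3721 - 16) = √3705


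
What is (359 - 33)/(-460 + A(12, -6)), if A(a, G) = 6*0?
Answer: -163/230 ≈ -0.70870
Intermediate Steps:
A(a, G) = 0
(359 - 33)/(-460 + A(12, -6)) = (359 - 33)/(-460 + 0) = 326/(-460) = 326*(-1/460) = -163/230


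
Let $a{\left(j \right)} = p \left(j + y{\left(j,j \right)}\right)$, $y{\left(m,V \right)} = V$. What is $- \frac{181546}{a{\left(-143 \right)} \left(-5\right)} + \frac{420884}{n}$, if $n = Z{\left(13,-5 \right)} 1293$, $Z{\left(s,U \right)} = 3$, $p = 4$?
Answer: $\frac{851619773}{11093940} \approx 76.764$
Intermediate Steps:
$n = 3879$ ($n = 3 \cdot 1293 = 3879$)
$a{\left(j \right)} = 8 j$ ($a{\left(j \right)} = 4 \left(j + j\right) = 4 \cdot 2 j = 8 j$)
$- \frac{181546}{a{\left(-143 \right)} \left(-5\right)} + \frac{420884}{n} = - \frac{181546}{8 \left(-143\right) \left(-5\right)} + \frac{420884}{3879} = - \frac{181546}{\left(-1144\right) \left(-5\right)} + 420884 \cdot \frac{1}{3879} = - \frac{181546}{5720} + \frac{420884}{3879} = \left(-181546\right) \frac{1}{5720} + \frac{420884}{3879} = - \frac{90773}{2860} + \frac{420884}{3879} = \frac{851619773}{11093940}$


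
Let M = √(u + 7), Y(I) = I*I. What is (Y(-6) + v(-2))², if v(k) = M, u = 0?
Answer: (36 + √7)² ≈ 1493.5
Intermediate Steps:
Y(I) = I²
M = √7 (M = √(0 + 7) = √7 ≈ 2.6458)
v(k) = √7
(Y(-6) + v(-2))² = ((-6)² + √7)² = (36 + √7)²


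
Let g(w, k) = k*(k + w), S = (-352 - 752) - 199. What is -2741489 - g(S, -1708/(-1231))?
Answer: -4151608809749/1515361 ≈ -2.7397e+6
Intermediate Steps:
S = -1303 (S = -1104 - 199 = -1303)
-2741489 - g(S, -1708/(-1231)) = -2741489 - (-1708/(-1231))*(-1708/(-1231) - 1303) = -2741489 - (-1708*(-1/1231))*(-1708*(-1/1231) - 1303) = -2741489 - 1708*(1708/1231 - 1303)/1231 = -2741489 - 1708*(-1602285)/(1231*1231) = -2741489 - 1*(-2736702780/1515361) = -2741489 + 2736702780/1515361 = -4151608809749/1515361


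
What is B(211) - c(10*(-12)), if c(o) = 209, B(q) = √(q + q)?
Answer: -209 + √422 ≈ -188.46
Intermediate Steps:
B(q) = √2*√q (B(q) = √(2*q) = √2*√q)
B(211) - c(10*(-12)) = √2*√211 - 1*209 = √422 - 209 = -209 + √422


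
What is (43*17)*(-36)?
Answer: -26316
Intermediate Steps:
(43*17)*(-36) = 731*(-36) = -26316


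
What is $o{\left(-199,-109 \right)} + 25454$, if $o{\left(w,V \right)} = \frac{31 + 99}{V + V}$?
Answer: $\frac{2774421}{109} \approx 25453.0$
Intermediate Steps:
$o{\left(w,V \right)} = \frac{65}{V}$ ($o{\left(w,V \right)} = \frac{130}{2 V} = 130 \frac{1}{2 V} = \frac{65}{V}$)
$o{\left(-199,-109 \right)} + 25454 = \frac{65}{-109} + 25454 = 65 \left(- \frac{1}{109}\right) + 25454 = - \frac{65}{109} + 25454 = \frac{2774421}{109}$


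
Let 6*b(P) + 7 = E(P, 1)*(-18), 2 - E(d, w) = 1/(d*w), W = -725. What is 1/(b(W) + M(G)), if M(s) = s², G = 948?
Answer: 4350/3909331207 ≈ 1.1127e-6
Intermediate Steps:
E(d, w) = 2 - 1/(d*w)
b(P) = -43/6 + 3/P (b(P) = -7/6 + ((2 - 1/(P*1))*(-18))/6 = -7/6 + ((2 - 1*1/P)*(-18))/6 = -7/6 + ((2 - 1/P)*(-18))/6 = -7/6 + (-36 + 18/P)/6 = -7/6 + (-6 + 3/P) = -43/6 + 3/P)
1/(b(W) + M(G)) = 1/((-43/6 + 3/(-725)) + 948²) = 1/((-43/6 + 3*(-1/725)) + 898704) = 1/((-43/6 - 3/725) + 898704) = 1/(-31193/4350 + 898704) = 1/(3909331207/4350) = 4350/3909331207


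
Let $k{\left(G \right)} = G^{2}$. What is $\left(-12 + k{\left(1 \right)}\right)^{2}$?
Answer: $121$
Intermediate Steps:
$\left(-12 + k{\left(1 \right)}\right)^{2} = \left(-12 + 1^{2}\right)^{2} = \left(-12 + 1\right)^{2} = \left(-11\right)^{2} = 121$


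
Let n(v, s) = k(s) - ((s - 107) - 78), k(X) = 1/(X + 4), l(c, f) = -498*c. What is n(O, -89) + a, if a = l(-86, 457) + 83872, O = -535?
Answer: 10792789/85 ≈ 1.2697e+5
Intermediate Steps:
k(X) = 1/(4 + X)
n(v, s) = 185 + 1/(4 + s) - s (n(v, s) = 1/(4 + s) - ((s - 107) - 78) = 1/(4 + s) - ((-107 + s) - 78) = 1/(4 + s) - (-185 + s) = 1/(4 + s) + (185 - s) = 185 + 1/(4 + s) - s)
a = 126700 (a = -498*(-86) + 83872 = 42828 + 83872 = 126700)
n(O, -89) + a = (1 + (4 - 89)*(185 - 1*(-89)))/(4 - 89) + 126700 = (1 - 85*(185 + 89))/(-85) + 126700 = -(1 - 85*274)/85 + 126700 = -(1 - 23290)/85 + 126700 = -1/85*(-23289) + 126700 = 23289/85 + 126700 = 10792789/85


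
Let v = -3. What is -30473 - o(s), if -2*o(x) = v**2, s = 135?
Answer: -60937/2 ≈ -30469.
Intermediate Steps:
o(x) = -9/2 (o(x) = -1/2*(-3)**2 = -1/2*9 = -9/2)
-30473 - o(s) = -30473 - 1*(-9/2) = -30473 + 9/2 = -60937/2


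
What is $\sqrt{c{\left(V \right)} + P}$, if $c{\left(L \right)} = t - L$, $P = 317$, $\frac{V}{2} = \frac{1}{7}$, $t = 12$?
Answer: $\frac{\sqrt{16107}}{7} \approx 18.13$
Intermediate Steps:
$V = \frac{2}{7} \approx 0.28571$
$c{\left(L \right)} = 12 - L$
$\sqrt{c{\left(V \right)} + P} = \sqrt{\left(12 - \frac{2}{7}\right) + 317} = \sqrt{\frac{82}{7} + 317} = \sqrt{\frac{2301}{7}} = \frac{\sqrt{16107}}{7}$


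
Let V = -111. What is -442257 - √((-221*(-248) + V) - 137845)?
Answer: -442257 - 26*I*√123 ≈ -4.4226e+5 - 288.35*I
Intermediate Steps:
-442257 - √((-221*(-248) + V) - 137845) = -442257 - √((-221*(-248) - 111) - 137845) = -442257 - √((54808 - 111) - 137845) = -442257 - √(54697 - 137845) = -442257 - √(-83148) = -442257 - 26*I*√123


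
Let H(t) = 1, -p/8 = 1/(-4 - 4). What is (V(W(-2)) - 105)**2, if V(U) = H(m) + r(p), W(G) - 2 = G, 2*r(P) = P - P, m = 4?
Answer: 10816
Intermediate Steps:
p = 1 (p = -8/(-4 - 4) = -8/(-8) = -8*(-1/8) = 1)
r(P) = 0 (r(P) = (P - P)/2 = (1/2)*0 = 0)
W(G) = 2 + G
V(U) = 1 (V(U) = 1 + 0 = 1)
(V(W(-2)) - 105)**2 = (1 - 105)**2 = (-104)**2 = 10816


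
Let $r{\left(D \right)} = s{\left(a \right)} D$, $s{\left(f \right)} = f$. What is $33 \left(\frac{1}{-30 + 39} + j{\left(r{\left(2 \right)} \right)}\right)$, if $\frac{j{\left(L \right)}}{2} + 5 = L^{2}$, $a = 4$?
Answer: $\frac{11693}{3} \approx 3897.7$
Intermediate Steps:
$r{\left(D \right)} = 4 D$
$j{\left(L \right)} = -10 + 2 L^{2}$
$33 \left(\frac{1}{-30 + 39} + j{\left(r{\left(2 \right)} \right)}\right) = 33 \left(\frac{1}{-30 + 39} - \left(10 - 2 \left(4 \cdot 2\right)^{2}\right)\right) = 33 \left(\frac{1}{9} - \left(10 - 2 \cdot 8^{2}\right)\right) = 33 \left(\frac{1}{9} + \left(-10 + 2 \cdot 64\right)\right) = 33 \left(\frac{1}{9} + \left(-10 + 128\right)\right) = 33 \left(\frac{1}{9} + 118\right) = 33 \cdot \frac{1063}{9} = \frac{11693}{3}$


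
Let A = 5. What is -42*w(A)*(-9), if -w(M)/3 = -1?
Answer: 1134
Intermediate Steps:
w(M) = 3 (w(M) = -3*(-1) = 3)
-42*w(A)*(-9) = -42*3*(-9) = -126*(-9) = 1134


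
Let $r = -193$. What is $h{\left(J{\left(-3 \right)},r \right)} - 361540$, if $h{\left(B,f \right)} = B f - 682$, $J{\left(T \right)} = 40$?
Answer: $-369942$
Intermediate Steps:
$h{\left(B,f \right)} = -682 + B f$
$h{\left(J{\left(-3 \right)},r \right)} - 361540 = \left(-682 + 40 \left(-193\right)\right) - 361540 = \left(-682 - 7720\right) - 361540 = -8402 - 361540 = -369942$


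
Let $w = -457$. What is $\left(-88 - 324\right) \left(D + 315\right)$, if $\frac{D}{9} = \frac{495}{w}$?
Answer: $- \frac{57474000}{457} \approx -1.2576 \cdot 10^{5}$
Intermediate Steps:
$D = - \frac{4455}{457}$ ($D = 9 \frac{495}{-457} = 9 \cdot 495 \left(- \frac{1}{457}\right) = 9 \left(- \frac{495}{457}\right) = - \frac{4455}{457} \approx -9.7484$)
$\left(-88 - 324\right) \left(D + 315\right) = \left(-88 - 324\right) \left(- \frac{4455}{457} + 315\right) = \left(-412\right) \frac{139500}{457} = - \frac{57474000}{457}$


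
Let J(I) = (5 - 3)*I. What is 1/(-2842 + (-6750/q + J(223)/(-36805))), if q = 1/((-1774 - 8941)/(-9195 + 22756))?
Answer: 499112605/1243483559634 ≈ 0.00040138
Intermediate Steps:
J(I) = 2*I
q = -13561/10715 (q = 1/(-10715/13561) = -13561/10715 ≈ -1.2656)
1/(-2842 + (-6750/q + J(223)/(-36805))) = 1/(-2842 + (-6750/(-13561/10715) + (2*223)/(-36805))) = 1/(-2842 + (-6750*(-10715/13561) + 446*(-1/36805))) = 1/(-2842 + (72326250/13561 - 446/36805)) = 1/(-2842 + 2661961583044/499112605) = 1/(1243483559634/499112605) = 499112605/1243483559634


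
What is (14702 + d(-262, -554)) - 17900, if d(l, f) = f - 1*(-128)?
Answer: -3624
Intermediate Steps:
d(l, f) = 128 + f (d(l, f) = f + 128 = 128 + f)
(14702 + d(-262, -554)) - 17900 = (14702 + (128 - 554)) - 17900 = (14702 - 426) - 17900 = 14276 - 17900 = -3624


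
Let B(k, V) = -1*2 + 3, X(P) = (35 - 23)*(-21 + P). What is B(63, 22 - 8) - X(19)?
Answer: 25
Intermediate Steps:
X(P) = -252 + 12*P (X(P) = 12*(-21 + P) = -252 + 12*P)
B(k, V) = 1 (B(k, V) = -2 + 3 = 1)
B(63, 22 - 8) - X(19) = 1 - (-252 + 12*19) = 1 - (-252 + 228) = 1 - 1*(-24) = 1 + 24 = 25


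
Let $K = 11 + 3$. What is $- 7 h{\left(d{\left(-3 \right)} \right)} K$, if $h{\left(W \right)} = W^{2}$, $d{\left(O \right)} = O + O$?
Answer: $-3528$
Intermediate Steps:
$d{\left(O \right)} = 2 O$
$K = 14$
$- 7 h{\left(d{\left(-3 \right)} \right)} K = - 7 \left(2 \left(-3\right)\right)^{2} \cdot 14 = - 7 \left(-6\right)^{2} \cdot 14 = \left(-7\right) 36 \cdot 14 = \left(-252\right) 14 = -3528$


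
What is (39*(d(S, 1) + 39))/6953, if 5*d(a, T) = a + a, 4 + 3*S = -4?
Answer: 7397/34765 ≈ 0.21277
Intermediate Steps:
S = -8/3 (S = -4/3 + (⅓)*(-4) = -4/3 - 4/3 = -8/3 ≈ -2.6667)
d(a, T) = 2*a/5 (d(a, T) = (a + a)/5 = (2*a)/5 = 2*a/5)
(39*(d(S, 1) + 39))/6953 = (39*((⅖)*(-8/3) + 39))/6953 = (39*(-16/15 + 39))*(1/6953) = (39*(569/15))*(1/6953) = (7397/5)*(1/6953) = 7397/34765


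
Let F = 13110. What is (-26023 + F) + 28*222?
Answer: -6697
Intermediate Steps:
(-26023 + F) + 28*222 = (-26023 + 13110) + 28*222 = -12913 + 6216 = -6697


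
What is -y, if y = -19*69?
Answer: 1311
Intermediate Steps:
y = -1311
-y = -1*(-1311) = 1311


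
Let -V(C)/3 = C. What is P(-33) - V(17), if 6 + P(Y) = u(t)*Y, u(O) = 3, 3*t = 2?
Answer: -54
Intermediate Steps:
t = 2/3 (t = (1/3)*2 = 2/3 ≈ 0.66667)
P(Y) = -6 + 3*Y
V(C) = -3*C
P(-33) - V(17) = (-6 + 3*(-33)) - (-3)*17 = (-6 - 99) - 1*(-51) = -105 + 51 = -54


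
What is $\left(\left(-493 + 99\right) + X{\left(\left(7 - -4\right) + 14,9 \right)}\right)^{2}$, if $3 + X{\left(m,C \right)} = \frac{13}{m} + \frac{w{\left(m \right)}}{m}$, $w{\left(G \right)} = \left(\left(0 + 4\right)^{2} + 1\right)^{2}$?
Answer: $\frac{92602129}{625} \approx 1.4816 \cdot 10^{5}$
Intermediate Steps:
$w{\left(G \right)} = 289$ ($w{\left(G \right)} = \left(4^{2} + 1\right)^{2} = \left(16 + 1\right)^{2} = 17^{2} = 289$)
$X{\left(m,C \right)} = -3 + \frac{302}{m}$ ($X{\left(m,C \right)} = -3 + \left(\frac{13}{m} + \frac{289}{m}\right) = -3 + \frac{302}{m}$)
$\left(\left(-493 + 99\right) + X{\left(\left(7 - -4\right) + 14,9 \right)}\right)^{2} = \left(\left(-493 + 99\right) - \left(3 - \frac{302}{\left(7 - -4\right) + 14}\right)\right)^{2} = \left(-394 - \left(3 - \frac{302}{\left(7 + 4\right) + 14}\right)\right)^{2} = \left(-394 - \left(3 - \frac{302}{11 + 14}\right)\right)^{2} = \left(-394 - \left(3 - \frac{302}{25}\right)\right)^{2} = \left(-394 + \left(-3 + 302 \cdot \frac{1}{25}\right)\right)^{2} = \left(-394 + \left(-3 + \frac{302}{25}\right)\right)^{2} = \left(-394 + \frac{227}{25}\right)^{2} = \left(- \frac{9623}{25}\right)^{2} = \frac{92602129}{625}$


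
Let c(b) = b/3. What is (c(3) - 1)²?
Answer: 0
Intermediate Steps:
c(b) = b/3 (c(b) = b*(⅓) = b/3)
(c(3) - 1)² = ((⅓)*3 - 1)² = (1 - 1)² = 0² = 0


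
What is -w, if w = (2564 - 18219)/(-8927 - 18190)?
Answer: -15655/27117 ≈ -0.57731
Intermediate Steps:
w = 15655/27117 (w = -15655/(-27117) = -15655*(-1/27117) = 15655/27117 ≈ 0.57731)
-w = -1*15655/27117 = -15655/27117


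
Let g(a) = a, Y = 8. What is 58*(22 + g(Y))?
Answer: 1740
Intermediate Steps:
58*(22 + g(Y)) = 58*(22 + 8) = 58*30 = 1740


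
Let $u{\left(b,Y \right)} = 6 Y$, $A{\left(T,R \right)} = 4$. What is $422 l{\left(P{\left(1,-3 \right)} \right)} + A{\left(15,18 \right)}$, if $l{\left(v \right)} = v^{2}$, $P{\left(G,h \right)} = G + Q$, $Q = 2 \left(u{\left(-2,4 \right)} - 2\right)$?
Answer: $854554$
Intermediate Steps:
$Q = 44$ ($Q = 2 \left(6 \cdot 4 - 2\right) = 2 \left(24 - 2\right) = 2 \cdot 22 = 44$)
$P{\left(G,h \right)} = 44 + G$ ($P{\left(G,h \right)} = G + 44 = 44 + G$)
$422 l{\left(P{\left(1,-3 \right)} \right)} + A{\left(15,18 \right)} = 422 \left(44 + 1\right)^{2} + 4 = 422 \cdot 45^{2} + 4 = 422 \cdot 2025 + 4 = 854550 + 4 = 854554$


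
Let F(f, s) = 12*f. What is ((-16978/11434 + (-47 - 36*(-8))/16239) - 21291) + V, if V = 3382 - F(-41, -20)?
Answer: -1617102243445/92838363 ≈ -17418.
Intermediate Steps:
V = 3874 (V = 3382 - 12*(-41) = 3382 - 1*(-492) = 3382 + 492 = 3874)
((-16978/11434 + (-47 - 36*(-8))/16239) - 21291) + V = ((-16978/11434 + (-47 - 36*(-8))/16239) - 21291) + 3874 = ((-16978*1/11434 + (-47 + 288)*(1/16239)) - 21291) + 3874 = ((-8489/5717 + 241*(1/16239)) - 21291) + 3874 = ((-8489/5717 + 241/16239) - 21291) + 3874 = (-136475074/92838363 - 21291) + 3874 = -1976758061707/92838363 + 3874 = -1617102243445/92838363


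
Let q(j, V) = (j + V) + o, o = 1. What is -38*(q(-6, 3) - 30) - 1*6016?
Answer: -4800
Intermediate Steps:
q(j, V) = 1 + V + j (q(j, V) = (j + V) + 1 = (V + j) + 1 = 1 + V + j)
-38*(q(-6, 3) - 30) - 1*6016 = -38*((1 + 3 - 6) - 30) - 1*6016 = -38*(-2 - 30) - 6016 = -38*(-32) - 6016 = 1216 - 6016 = -4800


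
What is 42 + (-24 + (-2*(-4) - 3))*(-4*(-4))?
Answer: -262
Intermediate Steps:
42 + (-24 + (-2*(-4) - 3))*(-4*(-4)) = 42 + (-24 + (8 - 3))*16 = 42 + (-24 + 5)*16 = 42 - 19*16 = 42 - 304 = -262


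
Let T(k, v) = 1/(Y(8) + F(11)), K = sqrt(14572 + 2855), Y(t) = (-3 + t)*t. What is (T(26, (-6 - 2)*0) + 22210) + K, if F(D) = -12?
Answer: 621881/28 + sqrt(17427) ≈ 22342.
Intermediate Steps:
Y(t) = t*(-3 + t)
K = sqrt(17427) ≈ 132.01
T(k, v) = 1/28 (T(k, v) = 1/(8*(-3 + 8) - 12) = 1/(8*5 - 12) = 1/(40 - 12) = 1/28)
(T(26, (-6 - 2)*0) + 22210) + K = (1/28 + 22210) + sqrt(17427) = 621881/28 + sqrt(17427)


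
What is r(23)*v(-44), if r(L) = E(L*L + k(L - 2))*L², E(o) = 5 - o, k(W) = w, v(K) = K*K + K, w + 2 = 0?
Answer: -522453096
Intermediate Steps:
w = -2 (w = -2 + 0 = -2)
v(K) = K + K² (v(K) = K² + K = K + K²)
k(W) = -2
r(L) = L²*(7 - L²) (r(L) = (5 - (L*L - 2))*L² = (5 - (L² - 2))*L² = (5 - (-2 + L²))*L² = (5 + (2 - L²))*L² = (7 - L²)*L² = L²*(7 - L²))
r(23)*v(-44) = (23²*(7 - 1*23²))*(-44*(1 - 44)) = (529*(7 - 1*529))*(-44*(-43)) = (529*(7 - 529))*1892 = (529*(-522))*1892 = -276138*1892 = -522453096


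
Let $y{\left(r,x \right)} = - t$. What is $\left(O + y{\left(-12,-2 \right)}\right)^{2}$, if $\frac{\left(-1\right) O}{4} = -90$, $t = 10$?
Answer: $122500$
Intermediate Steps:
$O = 360$ ($O = \left(-4\right) \left(-90\right) = 360$)
$y{\left(r,x \right)} = -10$ ($y{\left(r,x \right)} = \left(-1\right) 10 = -10$)
$\left(O + y{\left(-12,-2 \right)}\right)^{2} = \left(360 - 10\right)^{2} = 350^{2} = 122500$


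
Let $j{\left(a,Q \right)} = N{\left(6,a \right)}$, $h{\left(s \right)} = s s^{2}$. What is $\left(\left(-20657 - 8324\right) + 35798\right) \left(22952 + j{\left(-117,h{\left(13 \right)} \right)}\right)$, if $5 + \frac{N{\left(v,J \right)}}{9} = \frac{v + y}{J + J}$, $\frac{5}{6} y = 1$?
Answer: $\frac{10150083529}{65} \approx 1.5616 \cdot 10^{8}$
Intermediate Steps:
$y = \frac{6}{5}$ ($y = \frac{6}{5} \cdot 1 = \frac{6}{5} \approx 1.2$)
$h{\left(s \right)} = s^{3}$
$N{\left(v,J \right)} = -45 + \frac{9 \left(\frac{6}{5} + v\right)}{2 J}$ ($N{\left(v,J \right)} = -45 + 9 \frac{v + \frac{6}{5}}{J + J} = -45 + 9 \frac{\frac{6}{5} + v}{2 J} = -45 + \frac{9 \left(\frac{6}{5} + v\right)}{2 J}$)
$j{\left(a,Q \right)} = \frac{9 \left(36 - 50 a\right)}{10 a}$ ($j{\left(a,Q \right)} = \frac{9 \left(6 - 50 a + 5 \cdot 6\right)}{10 a} = \frac{9 \left(6 - 50 a + 30\right)}{10 a} = \frac{9 \left(36 - 50 a\right)}{10 a}$)
$\left(\left(-20657 - 8324\right) + 35798\right) \left(22952 + j{\left(-117,h{\left(13 \right)} \right)}\right) = \left(\left(-20657 - 8324\right) + 35798\right) \left(22952 - \left(45 - \frac{162}{5 \left(-117\right)}\right)\right) = \left(-28981 + 35798\right) \left(22952 + \left(-45 + \frac{162}{5} \left(- \frac{1}{117}\right)\right)\right) = 6817 \left(22952 - \frac{2943}{65}\right) = 6817 \cdot \frac{1488937}{65} = \frac{10150083529}{65}$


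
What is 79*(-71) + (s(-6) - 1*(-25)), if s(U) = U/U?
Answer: -5583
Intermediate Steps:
s(U) = 1
79*(-71) + (s(-6) - 1*(-25)) = 79*(-71) + (1 - 1*(-25)) = -5609 + (1 + 25) = -5609 + 26 = -5583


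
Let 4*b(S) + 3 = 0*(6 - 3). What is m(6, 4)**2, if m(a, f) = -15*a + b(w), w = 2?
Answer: 131769/16 ≈ 8235.6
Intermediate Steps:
b(S) = -3/4 (b(S) = -3/4 + (0*(6 - 3))/4 = -3/4 + (0*3)/4 = -3/4 + (1/4)*0 = -3/4 + 0 = -3/4)
m(a, f) = -3/4 - 15*a (m(a, f) = -15*a - 3/4 = -3/4 - 15*a)
m(6, 4)**2 = (-3/4 - 15*6)**2 = (-3/4 - 90)**2 = (-363/4)**2 = 131769/16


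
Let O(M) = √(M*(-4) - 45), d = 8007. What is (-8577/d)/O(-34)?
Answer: -2859*√91/242879 ≈ -0.11229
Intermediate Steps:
O(M) = √(-45 - 4*M) (O(M) = √(-4*M - 45) = √(-45 - 4*M))
(-8577/d)/O(-34) = (-8577/8007)/(√(-45 - 4*(-34))) = (-8577*1/8007)/(√(-45 + 136)) = -2859*√91/91/2669 = -2859*√91/242879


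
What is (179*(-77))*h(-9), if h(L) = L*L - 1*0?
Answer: -1116423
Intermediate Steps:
h(L) = L**2 (h(L) = L**2 + 0 = L**2)
(179*(-77))*h(-9) = (179*(-77))*(-9)**2 = -13783*81 = -1116423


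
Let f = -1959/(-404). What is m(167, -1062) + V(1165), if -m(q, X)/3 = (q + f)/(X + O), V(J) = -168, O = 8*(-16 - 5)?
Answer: -27758093/165640 ≈ -167.58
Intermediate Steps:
O = -168 (O = 8*(-21) = -168)
f = 1959/404 (f = -1959*(-1/404) = 1959/404 ≈ 4.8490)
m(q, X) = -3*(1959/404 + q)/(-168 + X) (m(q, X) = -3*(q + 1959/404)/(X - 168) = -3*(1959/404 + q)/(-168 + X))
m(167, -1062) + V(1165) = 3*(-1959 - 404*167)/(404*(-168 - 1062)) - 168 = (3/404)*(-1959 - 67468)/(-1230) - 168 = (3/404)*(-1/1230)*(-69427) - 168 = 69427/165640 - 168 = -27758093/165640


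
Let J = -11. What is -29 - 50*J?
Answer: 521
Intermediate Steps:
-29 - 50*J = -29 - 50*(-11) = -29 + 550 = 521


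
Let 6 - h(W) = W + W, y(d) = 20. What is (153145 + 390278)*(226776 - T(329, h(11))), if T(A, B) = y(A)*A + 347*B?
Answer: 122676655404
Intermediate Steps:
h(W) = 6 - 2*W (h(W) = 6 - (W + W) = 6 - 2*W)
T(A, B) = 20*A + 347*B
(153145 + 390278)*(226776 - T(329, h(11))) = (153145 + 390278)*(226776 - (20*329 + 347*(6 - 2*11))) = 543423*(226776 - (6580 + 347*(6 - 22))) = 543423*(226776 - (6580 + 347*(-16))) = 543423*(226776 - (6580 - 5552)) = 543423*(226776 - 1*1028) = 543423*(226776 - 1028) = 543423*225748 = 122676655404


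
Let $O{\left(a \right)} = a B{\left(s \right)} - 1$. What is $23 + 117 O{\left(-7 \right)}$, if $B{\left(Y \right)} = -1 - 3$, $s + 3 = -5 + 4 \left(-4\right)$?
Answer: $3182$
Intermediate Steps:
$s = -24$ ($s = -3 + \left(-5 + 4 \left(-4\right)\right) = -3 - 21 = -24$)
$B{\left(Y \right)} = -4$ ($B{\left(Y \right)} = -1 - 3 = -4$)
$O{\left(a \right)} = -1 - 4 a$ ($O{\left(a \right)} = a \left(-4\right) - 1 = - 4 a - 1 = -1 - 4 a$)
$23 + 117 O{\left(-7 \right)} = 23 + 117 \left(-1 - -28\right) = 23 + 117 \left(-1 + 28\right) = 23 + 117 \cdot 27 = 23 + 3159 = 3182$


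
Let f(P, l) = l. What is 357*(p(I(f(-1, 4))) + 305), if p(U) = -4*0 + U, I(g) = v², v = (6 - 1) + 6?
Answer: 152082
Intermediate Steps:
v = 11 (v = 5 + 6 = 11)
I(g) = 121 (I(g) = 11² = 121)
p(U) = U (p(U) = 0 + U = U)
357*(p(I(f(-1, 4))) + 305) = 357*(121 + 305) = 357*426 = 152082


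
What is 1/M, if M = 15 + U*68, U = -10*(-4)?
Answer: 1/2735 ≈ 0.00036563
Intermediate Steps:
U = 40
M = 2735 (M = 15 + 40*68 = 15 + 2720 = 2735)
1/M = 1/2735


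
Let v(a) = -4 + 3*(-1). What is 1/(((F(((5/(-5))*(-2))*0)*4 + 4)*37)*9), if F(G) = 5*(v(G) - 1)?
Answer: -1/51948 ≈ -1.9250e-5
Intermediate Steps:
v(a) = -7 (v(a) = -4 - 3 = -7)
F(G) = -40 (F(G) = 5*(-7 - 1) = 5*(-8) = -40)
1/(((F(((5/(-5))*(-2))*0)*4 + 4)*37)*9) = 1/(((-40*4 + 4)*37)*9) = 1/(((-160 + 4)*37)*9) = 1/(-156*37*9) = 1/(-5772*9) = 1/(-51948) = -1/51948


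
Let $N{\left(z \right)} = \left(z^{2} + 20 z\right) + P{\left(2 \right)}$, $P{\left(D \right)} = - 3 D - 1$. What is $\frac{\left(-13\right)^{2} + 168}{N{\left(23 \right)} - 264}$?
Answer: $\frac{337}{718} \approx 0.46936$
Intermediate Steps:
$P{\left(D \right)} = -1 - 3 D$
$N{\left(z \right)} = -7 + z^{2} + 20 z$ ($N{\left(z \right)} = \left(z^{2} + 20 z\right) - 7 = -7 + z^{2} + 20 z$)
$\frac{\left(-13\right)^{2} + 168}{N{\left(23 \right)} - 264} = \frac{\left(-13\right)^{2} + 168}{\left(-7 + 23^{2} + 20 \cdot 23\right) - 264} = \frac{169 + 168}{\left(-7 + 529 + 460\right) - 264} = \frac{337}{982 - 264} = \frac{337}{718}$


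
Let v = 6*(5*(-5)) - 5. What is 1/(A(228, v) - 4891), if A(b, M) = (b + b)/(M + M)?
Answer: -155/758333 ≈ -0.00020440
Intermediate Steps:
v = -155 (v = 6*(-25) - 5 = -150 - 5 = -155)
A(b, M) = b/M (A(b, M) = (2*b)/((2*M)) = (2*b)*(1/(2*M)) = b/M)
1/(A(228, v) - 4891) = 1/(228/(-155) - 4891) = 1/(228*(-1/155) - 4891) = 1/(-228/155 - 4891) = 1/(-758333/155) = -155/758333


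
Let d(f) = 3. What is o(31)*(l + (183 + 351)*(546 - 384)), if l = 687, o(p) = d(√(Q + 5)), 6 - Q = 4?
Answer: 261585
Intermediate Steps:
Q = 2 (Q = 6 - 1*4 = 6 - 4 = 2)
o(p) = 3
o(31)*(l + (183 + 351)*(546 - 384)) = 3*(687 + (183 + 351)*(546 - 384)) = 3*(687 + 534*162) = 3*(687 + 86508) = 3*87195 = 261585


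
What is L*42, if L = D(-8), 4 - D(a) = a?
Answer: 504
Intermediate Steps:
D(a) = 4 - a
L = 12 (L = 4 - 1*(-8) = 4 + 8 = 12)
L*42 = 12*42 = 504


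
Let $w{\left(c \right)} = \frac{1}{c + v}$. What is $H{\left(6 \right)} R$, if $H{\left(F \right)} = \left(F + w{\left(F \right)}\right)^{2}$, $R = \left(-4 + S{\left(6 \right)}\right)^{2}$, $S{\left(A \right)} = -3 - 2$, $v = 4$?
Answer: $\frac{301401}{100} \approx 3014.0$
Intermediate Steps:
$S{\left(A \right)} = -5$ ($S{\left(A \right)} = -3 - 2 = -5$)
$R = 81$ ($R = \left(-4 - 5\right)^{2} = \left(-9\right)^{2} = 81$)
$w{\left(c \right)} = \frac{1}{4 + c}$ ($w{\left(c \right)} = \frac{1}{c + 4} = \frac{1}{4 + c}$)
$H{\left(F \right)} = \left(F + \frac{1}{4 + F}\right)^{2}$
$H{\left(6 \right)} R = \left(6 + \frac{1}{4 + 6}\right)^{2} \cdot 81 = \left(6 + \frac{1}{10}\right)^{2} \cdot 81 = \left(\frac{61}{10}\right)^{2} \cdot 81 = \frac{3721}{100} \cdot 81 = \frac{301401}{100}$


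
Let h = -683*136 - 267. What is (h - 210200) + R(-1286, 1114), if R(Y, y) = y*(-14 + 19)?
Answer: -297785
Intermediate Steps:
h = -93155 (h = -92888 - 267 = -93155)
R(Y, y) = 5*y (R(Y, y) = y*5 = 5*y)
(h - 210200) + R(-1286, 1114) = (-93155 - 210200) + 5*1114 = -303355 + 5570 = -297785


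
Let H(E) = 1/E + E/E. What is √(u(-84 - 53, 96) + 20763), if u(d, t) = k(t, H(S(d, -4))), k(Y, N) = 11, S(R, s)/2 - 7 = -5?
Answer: √20774 ≈ 144.13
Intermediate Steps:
S(R, s) = 4 (S(R, s) = 14 + 2*(-5) = 14 - 10 = 4)
H(E) = 1 + 1/E (H(E) = 1/E + 1 = 1 + 1/E)
u(d, t) = 11
√(u(-84 - 53, 96) + 20763) = √(11 + 20763) = √20774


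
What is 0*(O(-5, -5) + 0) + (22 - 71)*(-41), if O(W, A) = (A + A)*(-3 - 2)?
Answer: 2009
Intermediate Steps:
O(W, A) = -10*A (O(W, A) = (2*A)*(-5) = -10*A)
0*(O(-5, -5) + 0) + (22 - 71)*(-41) = 0*(-10*(-5) + 0) + (22 - 71)*(-41) = 0*(50 + 0) - 49*(-41) = 0*50 + 2009 = 0 + 2009 = 2009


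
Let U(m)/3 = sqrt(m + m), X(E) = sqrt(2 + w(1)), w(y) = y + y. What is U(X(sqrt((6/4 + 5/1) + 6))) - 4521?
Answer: -4515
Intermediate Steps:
w(y) = 2*y
X(E) = 2 (X(E) = sqrt(2 + 2*1) = sqrt(2 + 2) = sqrt(4) = 2)
U(m) = 3*sqrt(2)*sqrt(m) (U(m) = 3*sqrt(m + m) = 3*sqrt(2*m) = 3*(sqrt(2)*sqrt(m)) = 3*sqrt(2)*sqrt(m))
U(X(sqrt((6/4 + 5/1) + 6))) - 4521 = 3*sqrt(2)*sqrt(2) - 4521 = 6 - 4521 = -4515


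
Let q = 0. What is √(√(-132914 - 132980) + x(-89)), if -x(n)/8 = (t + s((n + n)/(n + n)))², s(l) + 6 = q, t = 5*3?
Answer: √(-648 + I*√265894) ≈ 9.4902 + 27.167*I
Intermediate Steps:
t = 15
s(l) = -6 (s(l) = -6 + 0 = -6)
x(n) = -648 (x(n) = -8*(15 - 6)² = -8*9² = -8*81 = -648)
√(√(-132914 - 132980) + x(-89)) = √(√(-132914 - 132980) - 648) = √(√(-265894) - 648) = √(I*√265894 - 648) = √(-648 + I*√265894)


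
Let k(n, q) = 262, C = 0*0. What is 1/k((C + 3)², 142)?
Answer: 1/262 ≈ 0.0038168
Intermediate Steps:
C = 0
1/k((C + 3)², 142) = 1/262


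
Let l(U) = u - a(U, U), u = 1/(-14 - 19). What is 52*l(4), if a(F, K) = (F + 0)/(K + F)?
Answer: -910/33 ≈ -27.576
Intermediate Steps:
a(F, K) = F/(F + K)
u = -1/33 (u = 1/(-33) = -1/33 ≈ -0.030303)
l(U) = -35/66 (l(U) = -1/33 - U/(U + U) = -1/33 - U/(2*U) = -1/33 - U*1/(2*U) = -1/33 - 1*½ = -1/33 - ½ = -35/66)
52*l(4) = 52*(-35/66) = -910/33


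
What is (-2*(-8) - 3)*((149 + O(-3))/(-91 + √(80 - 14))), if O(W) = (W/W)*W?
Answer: -172718/8215 - 1898*√66/8215 ≈ -22.902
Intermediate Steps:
O(W) = W (O(W) = 1*W = W)
(-2*(-8) - 3)*((149 + O(-3))/(-91 + √(80 - 14))) = (-2*(-8) - 3)*((149 - 3)/(-91 + √(80 - 14))) = (16 - 3)*(146/(-91 + √66)) = 13*(146/(-91 + √66)) = 1898/(-91 + √66)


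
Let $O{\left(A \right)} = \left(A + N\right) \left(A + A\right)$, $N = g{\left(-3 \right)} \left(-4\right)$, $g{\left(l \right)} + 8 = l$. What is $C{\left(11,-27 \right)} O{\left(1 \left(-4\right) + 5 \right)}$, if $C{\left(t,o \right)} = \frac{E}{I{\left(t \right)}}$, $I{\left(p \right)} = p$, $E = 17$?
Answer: $\frac{1530}{11} \approx 139.09$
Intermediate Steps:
$g{\left(l \right)} = -8 + l$
$N = 44$ ($N = \left(-8 - 3\right) \left(-4\right) = \left(-11\right) \left(-4\right) = 44$)
$C{\left(t,o \right)} = \frac{17}{t}$
$O{\left(A \right)} = 2 A \left(44 + A\right)$ ($O{\left(A \right)} = \left(A + 44\right) \left(A + A\right) = \left(44 + A\right) 2 A = 2 A \left(44 + A\right)$)
$C{\left(11,-27 \right)} O{\left(1 \left(-4\right) + 5 \right)} = \frac{17}{11} \cdot 2 \left(1 \left(-4\right) + 5\right) \left(44 + \left(1 \left(-4\right) + 5\right)\right) = 17 \cdot \frac{1}{11} \cdot 2 \left(-4 + 5\right) \left(44 + \left(-4 + 5\right)\right) = \frac{17 \cdot 2 \cdot 1 \left(44 + 1\right)}{11} = \frac{17 \cdot 2 \cdot 1 \cdot 45}{11} = \frac{17}{11} \cdot 90 = \frac{1530}{11}$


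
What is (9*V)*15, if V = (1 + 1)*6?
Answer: 1620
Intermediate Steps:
V = 12 (V = 2*6 = 12)
(9*V)*15 = (9*12)*15 = 108*15 = 1620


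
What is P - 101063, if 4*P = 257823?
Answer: -146429/4 ≈ -36607.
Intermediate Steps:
P = 257823/4 (P = (¼)*257823 = 257823/4 ≈ 64456.)
P - 101063 = 257823/4 - 101063 = -146429/4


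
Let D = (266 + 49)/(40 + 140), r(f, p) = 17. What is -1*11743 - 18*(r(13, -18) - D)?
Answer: -24035/2 ≈ -12018.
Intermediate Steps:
D = 7/4 (D = 315/180 = 315*(1/180) = 7/4 ≈ 1.7500)
-1*11743 - 18*(r(13, -18) - D) = -1*11743 - 18*(17 - 1*7/4) = -11743 - 18*(17 - 7/4) = -11743 - 18*61/4 = -11743 - 549/2 = -24035/2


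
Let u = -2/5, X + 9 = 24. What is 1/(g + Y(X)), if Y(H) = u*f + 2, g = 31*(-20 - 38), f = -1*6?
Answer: -5/8968 ≈ -0.00055754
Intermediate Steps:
X = 15 (X = -9 + 24 = 15)
f = -6
g = -1798 (g = 31*(-58) = -1798)
u = -⅖ (u = -2*⅕ = -⅖ ≈ -0.40000)
Y(H) = 22/5 (Y(H) = -⅖*(-6) + 2 = 12/5 + 2 = 22/5)
1/(g + Y(X)) = 1/(-1798 + 22/5) = 1/(-8968/5) = -5/8968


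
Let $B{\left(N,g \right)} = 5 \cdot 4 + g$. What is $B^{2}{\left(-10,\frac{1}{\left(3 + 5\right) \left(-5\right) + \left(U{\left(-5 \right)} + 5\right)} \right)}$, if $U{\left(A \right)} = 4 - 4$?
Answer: $\frac{488601}{1225} \approx 398.86$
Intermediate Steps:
$U{\left(A \right)} = 0$ ($U{\left(A \right)} = 4 - 4 = 0$)
$B{\left(N,g \right)} = 20 + g$
$B^{2}{\left(-10,\frac{1}{\left(3 + 5\right) \left(-5\right) + \left(U{\left(-5 \right)} + 5\right)} \right)} = \left(20 + \frac{1}{\left(3 + 5\right) \left(-5\right) + \left(0 + 5\right)}\right)^{2} = \left(20 + \frac{1}{8 \left(-5\right) + 5}\right)^{2} = \left(20 + \frac{1}{-40 + 5}\right)^{2} = \left(20 + \frac{1}{-35}\right)^{2} = \left(20 - \frac{1}{35}\right)^{2} = \left(\frac{699}{35}\right)^{2} = \frac{488601}{1225}$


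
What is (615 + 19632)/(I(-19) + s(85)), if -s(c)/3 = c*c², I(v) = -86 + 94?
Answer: -20247/1842367 ≈ -0.010990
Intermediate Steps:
I(v) = 8
s(c) = -3*c³ (s(c) = -3*c*c² = -3*c³)
(615 + 19632)/(I(-19) + s(85)) = (615 + 19632)/(8 - 3*85³) = 20247/(8 - 3*614125) = 20247/(8 - 1842375) = 20247/(-1842367) = 20247*(-1/1842367) = -20247/1842367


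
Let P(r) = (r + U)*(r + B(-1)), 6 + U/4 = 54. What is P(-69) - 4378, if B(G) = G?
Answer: -12988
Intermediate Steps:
U = 192 (U = -24 + 4*54 = -24 + 216 = 192)
P(r) = (-1 + r)*(192 + r) (P(r) = (r + 192)*(r - 1) = (192 + r)*(-1 + r) = (-1 + r)*(192 + r))
P(-69) - 4378 = (-192 + (-69)² + 191*(-69)) - 4378 = (-192 + 4761 - 13179) - 4378 = -8610 - 4378 = -12988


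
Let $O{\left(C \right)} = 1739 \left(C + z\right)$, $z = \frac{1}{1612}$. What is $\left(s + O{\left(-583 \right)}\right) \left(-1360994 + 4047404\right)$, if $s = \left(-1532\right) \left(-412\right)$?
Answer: $- \frac{828535717824885}{806} \approx -1.028 \cdot 10^{12}$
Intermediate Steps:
$z = \frac{1}{1612} \approx 0.00062035$
$s = 631184$
$O{\left(C \right)} = \frac{1739}{1612} + 1739 C$ ($O{\left(C \right)} = 1739 \left(C + \frac{1}{1612}\right) = 1739 \left(\frac{1}{1612} + C\right) = \frac{1739}{1612} + 1739 C$)
$\left(s + O{\left(-583 \right)}\right) \left(-1360994 + 4047404\right) = \left(631184 + \left(\frac{1739}{1612} + 1739 \left(-583\right)\right)\right) \left(-1360994 + 4047404\right) = \left(631184 + \left(\frac{1739}{1612} - 1013837\right)\right) 2686410 = \left(631184 - \frac{1634303505}{1612}\right) 2686410 = \left(- \frac{616834897}{1612}\right) 2686410 = - \frac{828535717824885}{806}$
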